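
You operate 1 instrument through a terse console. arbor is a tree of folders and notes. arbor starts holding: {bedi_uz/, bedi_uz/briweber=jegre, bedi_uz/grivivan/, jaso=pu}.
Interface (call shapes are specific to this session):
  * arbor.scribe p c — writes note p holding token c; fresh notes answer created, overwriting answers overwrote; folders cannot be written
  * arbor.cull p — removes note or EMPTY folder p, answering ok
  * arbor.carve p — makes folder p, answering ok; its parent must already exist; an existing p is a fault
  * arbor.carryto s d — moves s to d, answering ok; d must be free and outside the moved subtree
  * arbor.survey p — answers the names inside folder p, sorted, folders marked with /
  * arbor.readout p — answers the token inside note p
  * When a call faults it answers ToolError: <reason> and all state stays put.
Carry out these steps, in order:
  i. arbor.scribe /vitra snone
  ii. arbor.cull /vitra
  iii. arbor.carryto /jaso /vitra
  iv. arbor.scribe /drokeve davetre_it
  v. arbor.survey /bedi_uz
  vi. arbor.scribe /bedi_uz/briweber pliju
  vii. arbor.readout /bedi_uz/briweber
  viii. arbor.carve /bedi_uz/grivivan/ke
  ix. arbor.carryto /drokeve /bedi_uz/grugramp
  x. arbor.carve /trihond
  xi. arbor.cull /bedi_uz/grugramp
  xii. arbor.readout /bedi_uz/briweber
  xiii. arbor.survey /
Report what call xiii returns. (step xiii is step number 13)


Calling arbor.scribe on p=/vitra, c=snone, and get created.
Then arbor.cull on p=/vitra, and get ok.
I use arbor.carryto on s=/jaso, d=/vitra, and observe ok.
Invoking arbor.scribe on p=/drokeve, c=davetre_it, and see created.
I call arbor.survey on p=/bedi_uz, and observe [briweber, grivivan/].
Next I call arbor.scribe on p=/bedi_uz/briweber, c=pliju, and observe overwrote.
I run arbor.readout on p=/bedi_uz/briweber, and see pliju.
I run arbor.carve on p=/bedi_uz/grivivan/ke, giving ok.
Next I call arbor.carryto on s=/drokeve, d=/bedi_uz/grugramp, giving ok.
I use arbor.carve on p=/trihond, and observe ok.
I call arbor.cull on p=/bedi_uz/grugramp, → ok.
I use arbor.readout on p=/bedi_uz/briweber, and observe pliju.
Using arbor.survey on p=/, and get [bedi_uz/, trihond/, vitra].

Answer: [bedi_uz/, trihond/, vitra]


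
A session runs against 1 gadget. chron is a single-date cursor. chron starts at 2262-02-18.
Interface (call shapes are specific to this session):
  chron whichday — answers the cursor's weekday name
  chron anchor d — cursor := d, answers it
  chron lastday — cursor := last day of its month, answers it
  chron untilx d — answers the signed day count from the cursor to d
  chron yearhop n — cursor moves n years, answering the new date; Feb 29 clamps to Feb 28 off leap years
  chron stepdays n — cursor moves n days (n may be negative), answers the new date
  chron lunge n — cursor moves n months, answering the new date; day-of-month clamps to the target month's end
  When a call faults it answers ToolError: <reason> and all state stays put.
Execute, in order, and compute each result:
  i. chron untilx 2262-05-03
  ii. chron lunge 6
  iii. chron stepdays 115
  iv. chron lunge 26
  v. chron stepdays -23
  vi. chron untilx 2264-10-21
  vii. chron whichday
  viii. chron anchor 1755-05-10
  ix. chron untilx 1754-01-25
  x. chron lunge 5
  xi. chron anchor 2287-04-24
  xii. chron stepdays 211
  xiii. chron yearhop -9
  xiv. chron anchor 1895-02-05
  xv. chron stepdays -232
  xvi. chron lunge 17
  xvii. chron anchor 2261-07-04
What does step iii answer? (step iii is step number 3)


Answer: 2262-12-11

Derivation:
% 1. chron untilx(d: 2262-05-03) : 74
% 2. chron lunge(n: 6) : 2262-08-18
% 3. chron stepdays(n: 115) : 2262-12-11
% 4. chron lunge(n: 26) : 2265-02-11
% 5. chron stepdays(n: -23) : 2265-01-19
% 6. chron untilx(d: 2264-10-21) : -90
% 7. chron whichday() : Thursday
% 8. chron anchor(d: 1755-05-10) : 1755-05-10
% 9. chron untilx(d: 1754-01-25) : -470
% 10. chron lunge(n: 5) : 1755-10-10
% 11. chron anchor(d: 2287-04-24) : 2287-04-24
% 12. chron stepdays(n: 211) : 2287-11-21
% 13. chron yearhop(n: -9) : 2278-11-21
% 14. chron anchor(d: 1895-02-05) : 1895-02-05
% 15. chron stepdays(n: -232) : 1894-06-18
% 16. chron lunge(n: 17) : 1895-11-18
% 17. chron anchor(d: 2261-07-04) : 2261-07-04


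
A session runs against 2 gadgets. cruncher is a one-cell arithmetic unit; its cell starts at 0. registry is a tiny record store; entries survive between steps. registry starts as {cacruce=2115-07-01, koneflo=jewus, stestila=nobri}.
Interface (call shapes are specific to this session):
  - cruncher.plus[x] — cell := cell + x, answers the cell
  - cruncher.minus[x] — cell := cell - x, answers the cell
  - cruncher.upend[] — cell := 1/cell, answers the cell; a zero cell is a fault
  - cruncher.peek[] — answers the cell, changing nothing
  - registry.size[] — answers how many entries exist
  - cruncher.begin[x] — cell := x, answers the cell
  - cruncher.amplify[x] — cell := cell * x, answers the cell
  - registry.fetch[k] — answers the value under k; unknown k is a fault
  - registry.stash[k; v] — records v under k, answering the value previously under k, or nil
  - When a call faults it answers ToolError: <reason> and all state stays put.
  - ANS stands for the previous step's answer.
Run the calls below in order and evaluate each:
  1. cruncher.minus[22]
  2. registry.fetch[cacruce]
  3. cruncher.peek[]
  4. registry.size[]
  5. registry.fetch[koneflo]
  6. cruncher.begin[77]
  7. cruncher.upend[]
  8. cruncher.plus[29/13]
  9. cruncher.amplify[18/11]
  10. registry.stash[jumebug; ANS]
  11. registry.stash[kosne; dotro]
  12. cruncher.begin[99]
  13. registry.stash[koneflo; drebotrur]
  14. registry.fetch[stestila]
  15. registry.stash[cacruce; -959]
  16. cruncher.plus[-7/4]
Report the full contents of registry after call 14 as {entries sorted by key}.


[in] cruncher.minus 22
:: -22
[in] registry.fetch cacruce
:: 2115-07-01
[in] cruncher.peek
:: -22
[in] registry.size
:: 3
[in] registry.fetch koneflo
:: jewus
[in] cruncher.begin 77
:: 77
[in] cruncher.upend
:: 1/77
[in] cruncher.plus 29/13
:: 2246/1001
[in] cruncher.amplify 18/11
:: 40428/11011
[in] registry.stash jumebug ANS
:: nil
[in] registry.stash kosne dotro
:: nil
[in] cruncher.begin 99
:: 99
[in] registry.stash koneflo drebotrur
:: jewus
[in] registry.fetch stestila
:: nobri
[in] registry.stash cacruce -959
:: 2115-07-01
[in] cruncher.plus -7/4
:: 389/4

Answer: {cacruce=2115-07-01, jumebug=40428/11011, koneflo=drebotrur, kosne=dotro, stestila=nobri}


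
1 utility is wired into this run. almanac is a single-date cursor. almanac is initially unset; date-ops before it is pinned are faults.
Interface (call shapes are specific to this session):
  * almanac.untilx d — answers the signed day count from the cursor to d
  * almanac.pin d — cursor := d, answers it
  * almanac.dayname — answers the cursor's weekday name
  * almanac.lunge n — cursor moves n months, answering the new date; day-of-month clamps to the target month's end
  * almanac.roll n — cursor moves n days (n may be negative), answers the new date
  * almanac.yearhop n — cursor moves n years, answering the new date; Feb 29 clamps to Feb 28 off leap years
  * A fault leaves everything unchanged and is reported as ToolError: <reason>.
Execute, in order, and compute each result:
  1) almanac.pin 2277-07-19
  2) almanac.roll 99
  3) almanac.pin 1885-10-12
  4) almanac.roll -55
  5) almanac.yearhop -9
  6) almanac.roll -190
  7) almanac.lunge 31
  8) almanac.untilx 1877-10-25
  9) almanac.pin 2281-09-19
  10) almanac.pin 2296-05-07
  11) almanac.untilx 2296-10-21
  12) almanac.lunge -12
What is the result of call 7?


% almanac.pin(d=2277-07-19) == 2277-07-19
% almanac.roll(n=99) == 2277-10-26
% almanac.pin(d=1885-10-12) == 1885-10-12
% almanac.roll(n=-55) == 1885-08-18
% almanac.yearhop(n=-9) == 1876-08-18
% almanac.roll(n=-190) == 1876-02-10
% almanac.lunge(n=31) == 1878-09-10
% almanac.untilx(d=1877-10-25) == -320
% almanac.pin(d=2281-09-19) == 2281-09-19
% almanac.pin(d=2296-05-07) == 2296-05-07
% almanac.untilx(d=2296-10-21) == 167
% almanac.lunge(n=-12) == 2295-05-07

Answer: 1878-09-10


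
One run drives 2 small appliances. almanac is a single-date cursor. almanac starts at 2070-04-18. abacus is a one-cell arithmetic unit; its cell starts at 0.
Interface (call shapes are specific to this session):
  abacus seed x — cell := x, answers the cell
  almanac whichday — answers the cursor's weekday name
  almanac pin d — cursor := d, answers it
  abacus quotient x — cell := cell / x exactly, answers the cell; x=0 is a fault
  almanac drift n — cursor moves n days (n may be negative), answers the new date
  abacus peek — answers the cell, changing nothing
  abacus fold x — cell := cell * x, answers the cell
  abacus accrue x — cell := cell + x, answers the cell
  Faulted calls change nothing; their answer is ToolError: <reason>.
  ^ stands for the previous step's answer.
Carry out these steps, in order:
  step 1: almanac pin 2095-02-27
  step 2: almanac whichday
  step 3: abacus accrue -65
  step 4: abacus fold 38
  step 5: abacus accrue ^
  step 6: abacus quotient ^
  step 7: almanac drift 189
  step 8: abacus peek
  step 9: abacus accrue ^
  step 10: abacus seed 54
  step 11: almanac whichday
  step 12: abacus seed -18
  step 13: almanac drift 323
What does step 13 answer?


Answer: 2096-07-23

Derivation:
Step: almanac pin[d: 2095-02-27]
Result: 2095-02-27
Step: almanac whichday[]
Result: Sunday
Step: abacus accrue[x: -65]
Result: -65
Step: abacus fold[x: 38]
Result: -2470
Step: abacus accrue[x: ^]
Result: -4940
Step: abacus quotient[x: ^]
Result: 1
Step: almanac drift[n: 189]
Result: 2095-09-04
Step: abacus peek[]
Result: 1
Step: abacus accrue[x: ^]
Result: 2
Step: abacus seed[x: 54]
Result: 54
Step: almanac whichday[]
Result: Sunday
Step: abacus seed[x: -18]
Result: -18
Step: almanac drift[n: 323]
Result: 2096-07-23


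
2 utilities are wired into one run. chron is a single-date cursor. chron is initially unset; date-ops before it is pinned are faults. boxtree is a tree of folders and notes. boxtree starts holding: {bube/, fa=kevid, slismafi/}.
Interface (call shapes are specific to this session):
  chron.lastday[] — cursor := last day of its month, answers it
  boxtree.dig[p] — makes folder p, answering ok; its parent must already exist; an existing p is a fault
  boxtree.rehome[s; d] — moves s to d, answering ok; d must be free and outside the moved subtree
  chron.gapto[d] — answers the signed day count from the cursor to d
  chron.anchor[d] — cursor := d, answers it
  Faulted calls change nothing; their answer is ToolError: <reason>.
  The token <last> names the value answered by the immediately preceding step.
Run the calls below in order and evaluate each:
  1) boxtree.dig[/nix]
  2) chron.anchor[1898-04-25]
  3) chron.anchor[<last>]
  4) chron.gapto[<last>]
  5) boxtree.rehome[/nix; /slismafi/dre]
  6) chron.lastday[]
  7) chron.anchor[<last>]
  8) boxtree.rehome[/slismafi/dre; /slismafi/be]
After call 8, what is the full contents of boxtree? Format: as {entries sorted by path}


CALL dig[p: /nix]
RET  ok
CALL anchor[d: 1898-04-25]
RET  1898-04-25
CALL anchor[d: <last>]
RET  1898-04-25
CALL gapto[d: <last>]
RET  0
CALL rehome[s: /nix; d: /slismafi/dre]
RET  ok
CALL lastday[]
RET  1898-04-30
CALL anchor[d: <last>]
RET  1898-04-30
CALL rehome[s: /slismafi/dre; d: /slismafi/be]
RET  ok

Answer: {bube/, fa=kevid, slismafi/, slismafi/be/}


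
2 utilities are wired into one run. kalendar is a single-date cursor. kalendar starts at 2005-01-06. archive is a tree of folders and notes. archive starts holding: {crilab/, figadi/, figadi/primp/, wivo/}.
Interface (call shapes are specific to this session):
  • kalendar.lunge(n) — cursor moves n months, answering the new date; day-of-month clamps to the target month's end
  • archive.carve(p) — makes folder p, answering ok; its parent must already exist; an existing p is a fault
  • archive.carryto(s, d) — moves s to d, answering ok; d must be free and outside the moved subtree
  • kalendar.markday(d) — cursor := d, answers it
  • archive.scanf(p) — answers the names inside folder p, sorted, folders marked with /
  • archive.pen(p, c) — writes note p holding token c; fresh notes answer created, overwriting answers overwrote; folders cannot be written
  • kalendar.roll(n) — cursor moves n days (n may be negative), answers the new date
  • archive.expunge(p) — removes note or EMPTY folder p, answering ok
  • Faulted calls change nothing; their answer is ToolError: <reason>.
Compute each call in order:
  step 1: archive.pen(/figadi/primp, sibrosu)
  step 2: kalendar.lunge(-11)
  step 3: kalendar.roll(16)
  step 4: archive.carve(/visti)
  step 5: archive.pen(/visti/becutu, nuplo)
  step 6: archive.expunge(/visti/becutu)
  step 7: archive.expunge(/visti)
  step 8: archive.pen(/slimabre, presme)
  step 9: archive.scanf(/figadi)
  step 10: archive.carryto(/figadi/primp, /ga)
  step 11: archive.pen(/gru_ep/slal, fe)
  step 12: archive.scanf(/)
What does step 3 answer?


Answer: 2004-02-22

Derivation:
I invoke archive.pen using /figadi/primp, sibrosu, which returns ToolError: is a directory.
I use kalendar.lunge using -11, giving 2004-02-06.
Now I run kalendar.roll using 16, which returns 2004-02-22.
I try archive.carve using /visti, and get ok.
I invoke archive.pen using /visti/becutu, nuplo, and get created.
Then archive.expunge using /visti/becutu, → ok.
I call archive.expunge using /visti, and observe ok.
I use archive.pen using /slimabre, presme, → created.
Next I call archive.scanf using /figadi, and observe [primp/].
Now I run archive.carryto using /figadi/primp, /ga, → ok.
I run archive.pen using /gru_ep/slal, fe, and observe ToolError: no parent.
Calling archive.scanf using /, yielding [crilab/, figadi/, ga/, slimabre, wivo/].


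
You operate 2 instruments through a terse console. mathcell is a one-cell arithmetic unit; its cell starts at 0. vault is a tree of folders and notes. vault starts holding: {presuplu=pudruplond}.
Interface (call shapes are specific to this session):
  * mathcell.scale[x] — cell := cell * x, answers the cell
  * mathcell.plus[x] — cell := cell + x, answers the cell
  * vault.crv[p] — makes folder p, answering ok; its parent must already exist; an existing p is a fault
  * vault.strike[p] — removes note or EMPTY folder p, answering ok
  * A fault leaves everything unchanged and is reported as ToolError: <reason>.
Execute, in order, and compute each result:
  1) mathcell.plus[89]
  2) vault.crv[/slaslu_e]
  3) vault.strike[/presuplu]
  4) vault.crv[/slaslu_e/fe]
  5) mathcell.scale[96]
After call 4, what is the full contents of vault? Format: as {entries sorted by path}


% mathcell.plus x=89
[out] 89
% vault.crv p=/slaslu_e
[out] ok
% vault.strike p=/presuplu
[out] ok
% vault.crv p=/slaslu_e/fe
[out] ok
% mathcell.scale x=96
[out] 8544

Answer: {slaslu_e/, slaslu_e/fe/}


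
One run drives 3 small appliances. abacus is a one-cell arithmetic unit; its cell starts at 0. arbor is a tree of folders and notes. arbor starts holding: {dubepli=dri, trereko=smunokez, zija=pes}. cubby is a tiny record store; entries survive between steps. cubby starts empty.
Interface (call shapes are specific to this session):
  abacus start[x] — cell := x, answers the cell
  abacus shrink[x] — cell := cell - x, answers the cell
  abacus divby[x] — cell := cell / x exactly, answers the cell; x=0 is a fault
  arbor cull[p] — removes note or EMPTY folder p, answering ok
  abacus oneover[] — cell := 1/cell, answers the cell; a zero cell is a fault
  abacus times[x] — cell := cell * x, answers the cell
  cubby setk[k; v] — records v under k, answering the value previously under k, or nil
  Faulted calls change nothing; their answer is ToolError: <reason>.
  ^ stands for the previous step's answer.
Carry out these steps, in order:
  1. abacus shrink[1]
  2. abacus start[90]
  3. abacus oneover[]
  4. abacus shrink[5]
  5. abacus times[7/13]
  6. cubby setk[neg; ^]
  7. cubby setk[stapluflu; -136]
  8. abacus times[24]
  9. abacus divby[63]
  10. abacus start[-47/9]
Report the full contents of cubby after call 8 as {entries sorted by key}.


Answer: {neg=-3143/1170, stapluflu=-136}

Derivation:
Then abacus shrink(1), yielding -1.
Now I run abacus start(90): 90.
Now I run abacus oneover(), and observe 1/90.
Next I call abacus shrink(5), — result: -449/90.
I invoke abacus times(7/13), → -3143/1170.
I run cubby setk(neg, ^), and get nil.
I run cubby setk(stapluflu, -136), and observe nil.
Now I run abacus times(24), and observe -12572/195.
Using abacus divby(63), which returns -1796/1755.
I call abacus start(-47/9), giving -47/9.


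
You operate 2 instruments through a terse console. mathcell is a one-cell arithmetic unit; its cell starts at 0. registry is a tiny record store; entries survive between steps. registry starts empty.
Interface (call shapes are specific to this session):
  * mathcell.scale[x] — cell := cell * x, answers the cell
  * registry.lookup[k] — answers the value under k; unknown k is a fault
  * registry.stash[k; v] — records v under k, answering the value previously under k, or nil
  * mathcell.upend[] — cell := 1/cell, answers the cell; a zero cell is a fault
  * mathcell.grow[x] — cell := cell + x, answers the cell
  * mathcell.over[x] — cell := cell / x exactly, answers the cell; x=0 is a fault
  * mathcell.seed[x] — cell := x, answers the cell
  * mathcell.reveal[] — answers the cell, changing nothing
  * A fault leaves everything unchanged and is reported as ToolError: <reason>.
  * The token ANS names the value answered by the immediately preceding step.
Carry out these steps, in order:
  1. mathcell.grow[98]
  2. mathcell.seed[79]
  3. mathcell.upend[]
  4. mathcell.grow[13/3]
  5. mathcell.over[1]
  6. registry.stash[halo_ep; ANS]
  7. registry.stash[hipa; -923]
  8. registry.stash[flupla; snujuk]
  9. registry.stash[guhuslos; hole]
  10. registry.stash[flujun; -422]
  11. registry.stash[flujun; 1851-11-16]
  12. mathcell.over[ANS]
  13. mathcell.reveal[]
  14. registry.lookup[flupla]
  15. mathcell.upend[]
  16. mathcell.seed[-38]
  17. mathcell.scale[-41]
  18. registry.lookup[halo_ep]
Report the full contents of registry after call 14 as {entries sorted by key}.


Answer: {flujun=1851-11-16, flupla=snujuk, guhuslos=hole, halo_ep=1030/237, hipa=-923}

Derivation:
CALL mathcell.grow[98]
RET  98
CALL mathcell.seed[79]
RET  79
CALL mathcell.upend[]
RET  1/79
CALL mathcell.grow[13/3]
RET  1030/237
CALL mathcell.over[1]
RET  1030/237
CALL registry.stash[halo_ep; ANS]
RET  nil
CALL registry.stash[hipa; -923]
RET  nil
CALL registry.stash[flupla; snujuk]
RET  nil
CALL registry.stash[guhuslos; hole]
RET  nil
CALL registry.stash[flujun; -422]
RET  nil
CALL registry.stash[flujun; 1851-11-16]
RET  -422
CALL mathcell.over[ANS]
RET  -515/50007
CALL mathcell.reveal[]
RET  -515/50007
CALL registry.lookup[flupla]
RET  snujuk
CALL mathcell.upend[]
RET  -50007/515
CALL mathcell.seed[-38]
RET  -38
CALL mathcell.scale[-41]
RET  1558
CALL registry.lookup[halo_ep]
RET  1030/237


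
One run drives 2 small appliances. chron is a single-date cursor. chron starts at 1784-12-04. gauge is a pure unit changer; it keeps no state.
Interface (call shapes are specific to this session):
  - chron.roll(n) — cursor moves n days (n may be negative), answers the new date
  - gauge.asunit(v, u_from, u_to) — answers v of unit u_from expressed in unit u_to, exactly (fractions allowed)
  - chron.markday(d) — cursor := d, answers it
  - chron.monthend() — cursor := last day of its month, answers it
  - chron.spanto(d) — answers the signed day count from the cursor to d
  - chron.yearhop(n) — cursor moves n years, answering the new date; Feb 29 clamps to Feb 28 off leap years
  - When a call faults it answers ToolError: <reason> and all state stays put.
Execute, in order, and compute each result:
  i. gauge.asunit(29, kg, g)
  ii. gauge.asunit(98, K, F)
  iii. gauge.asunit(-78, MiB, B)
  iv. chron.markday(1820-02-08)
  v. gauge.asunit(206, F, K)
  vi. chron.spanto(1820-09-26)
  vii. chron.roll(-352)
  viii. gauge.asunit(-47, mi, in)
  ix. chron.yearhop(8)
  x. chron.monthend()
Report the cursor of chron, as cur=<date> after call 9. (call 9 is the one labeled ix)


Answer: cur=1827-02-21

Derivation:
Now I run gauge.asunit using v='29', u_from='kg', u_to='g', → 29000.
Now I run gauge.asunit using v='98', u_from='K', u_to='F', and get -28327/100.
Then gauge.asunit using v='-78', u_from='MiB', u_to='B': -81788928.
Next I call chron.markday using d='1820-02-08', and see 1820-02-08.
I run gauge.asunit using v='206', u_from='F', u_to='K', and see 22189/60.
Next I call chron.spanto using d='1820-09-26', giving 231.
Invoking chron.roll using n='-352', — result: 1819-02-21.
Next I call gauge.asunit using v='-47', u_from='mi', u_to='in', which returns -2977920.
I call chron.yearhop using n='8', which returns 1827-02-21.
I use chron.monthend(), → 1827-02-28.


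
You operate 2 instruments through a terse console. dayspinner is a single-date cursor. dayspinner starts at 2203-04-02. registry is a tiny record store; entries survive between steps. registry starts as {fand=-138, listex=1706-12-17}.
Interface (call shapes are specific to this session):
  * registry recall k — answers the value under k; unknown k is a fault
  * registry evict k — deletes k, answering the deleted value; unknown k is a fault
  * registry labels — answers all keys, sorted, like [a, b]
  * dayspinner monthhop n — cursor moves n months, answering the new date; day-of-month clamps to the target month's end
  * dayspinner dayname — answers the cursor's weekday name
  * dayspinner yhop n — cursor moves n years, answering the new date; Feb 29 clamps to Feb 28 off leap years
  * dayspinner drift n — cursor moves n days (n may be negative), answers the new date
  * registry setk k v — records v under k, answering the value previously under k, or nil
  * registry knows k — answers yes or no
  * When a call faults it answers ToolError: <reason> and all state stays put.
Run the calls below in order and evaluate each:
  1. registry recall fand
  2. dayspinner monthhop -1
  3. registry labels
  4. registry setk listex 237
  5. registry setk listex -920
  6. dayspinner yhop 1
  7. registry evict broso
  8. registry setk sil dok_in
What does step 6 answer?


% registry recall k: fand
= -138
% dayspinner monthhop n: -1
= 2203-03-02
% registry labels
= [fand, listex]
% registry setk k: listex v: 237
= 1706-12-17
% registry setk k: listex v: -920
= 237
% dayspinner yhop n: 1
= 2204-03-02
% registry evict k: broso
= ToolError: no such key broso
% registry setk k: sil v: dok_in
= nil

Answer: 2204-03-02


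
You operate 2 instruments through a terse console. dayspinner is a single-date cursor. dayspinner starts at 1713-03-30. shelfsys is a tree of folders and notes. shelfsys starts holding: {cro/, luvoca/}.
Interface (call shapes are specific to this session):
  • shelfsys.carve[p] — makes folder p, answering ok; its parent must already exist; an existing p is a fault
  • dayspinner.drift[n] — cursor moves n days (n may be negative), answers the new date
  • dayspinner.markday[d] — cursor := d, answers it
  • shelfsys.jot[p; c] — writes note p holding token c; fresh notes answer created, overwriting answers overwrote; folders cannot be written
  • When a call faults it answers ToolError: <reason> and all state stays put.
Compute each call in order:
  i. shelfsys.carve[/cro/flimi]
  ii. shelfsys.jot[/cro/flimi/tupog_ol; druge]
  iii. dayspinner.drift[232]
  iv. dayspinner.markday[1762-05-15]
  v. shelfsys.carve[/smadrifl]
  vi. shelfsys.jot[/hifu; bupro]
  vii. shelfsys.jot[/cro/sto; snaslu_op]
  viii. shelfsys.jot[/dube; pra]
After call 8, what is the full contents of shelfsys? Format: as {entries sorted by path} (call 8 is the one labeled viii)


·→ carve(/cro/flimi)
·← ok
·→ jot(/cro/flimi/tupog_ol, druge)
·← created
·→ drift(232)
·← 1713-11-17
·→ markday(1762-05-15)
·← 1762-05-15
·→ carve(/smadrifl)
·← ok
·→ jot(/hifu, bupro)
·← created
·→ jot(/cro/sto, snaslu_op)
·← created
·→ jot(/dube, pra)
·← created

Answer: {cro/, cro/flimi/, cro/flimi/tupog_ol=druge, cro/sto=snaslu_op, dube=pra, hifu=bupro, luvoca/, smadrifl/}


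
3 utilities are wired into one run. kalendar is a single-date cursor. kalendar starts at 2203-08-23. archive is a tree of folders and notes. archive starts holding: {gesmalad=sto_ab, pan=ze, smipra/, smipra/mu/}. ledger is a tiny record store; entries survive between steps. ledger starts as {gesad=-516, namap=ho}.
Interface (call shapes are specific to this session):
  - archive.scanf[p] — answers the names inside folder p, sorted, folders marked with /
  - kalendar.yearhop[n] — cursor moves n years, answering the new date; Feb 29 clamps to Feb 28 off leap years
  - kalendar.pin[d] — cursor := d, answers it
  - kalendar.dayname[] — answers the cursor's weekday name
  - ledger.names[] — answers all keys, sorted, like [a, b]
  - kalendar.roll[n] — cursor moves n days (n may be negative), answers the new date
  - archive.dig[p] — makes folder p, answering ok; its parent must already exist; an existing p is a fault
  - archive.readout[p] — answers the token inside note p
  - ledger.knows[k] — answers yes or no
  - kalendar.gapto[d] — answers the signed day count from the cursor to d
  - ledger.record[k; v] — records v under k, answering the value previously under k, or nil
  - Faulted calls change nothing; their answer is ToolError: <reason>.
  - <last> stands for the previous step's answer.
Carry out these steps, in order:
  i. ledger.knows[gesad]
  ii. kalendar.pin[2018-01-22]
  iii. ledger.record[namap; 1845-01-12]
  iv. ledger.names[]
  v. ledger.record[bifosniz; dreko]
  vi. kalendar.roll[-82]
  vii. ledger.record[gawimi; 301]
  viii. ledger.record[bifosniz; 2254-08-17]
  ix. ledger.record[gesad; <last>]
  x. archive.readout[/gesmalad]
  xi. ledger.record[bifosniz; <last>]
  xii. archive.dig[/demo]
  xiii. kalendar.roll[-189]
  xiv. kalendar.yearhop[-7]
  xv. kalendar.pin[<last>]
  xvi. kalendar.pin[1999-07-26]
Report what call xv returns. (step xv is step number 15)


==> ledger.knows(k→gesad)
<== yes
==> kalendar.pin(d→2018-01-22)
<== 2018-01-22
==> ledger.record(k→namap, v→1845-01-12)
<== ho
==> ledger.names()
<== [gesad, namap]
==> ledger.record(k→bifosniz, v→dreko)
<== nil
==> kalendar.roll(n→-82)
<== 2017-11-01
==> ledger.record(k→gawimi, v→301)
<== nil
==> ledger.record(k→bifosniz, v→2254-08-17)
<== dreko
==> ledger.record(k→gesad, v→<last>)
<== -516
==> archive.readout(p→/gesmalad)
<== sto_ab
==> ledger.record(k→bifosniz, v→<last>)
<== 2254-08-17
==> archive.dig(p→/demo)
<== ok
==> kalendar.roll(n→-189)
<== 2017-04-26
==> kalendar.yearhop(n→-7)
<== 2010-04-26
==> kalendar.pin(d→<last>)
<== 2010-04-26
==> kalendar.pin(d→1999-07-26)
<== 1999-07-26

Answer: 2010-04-26


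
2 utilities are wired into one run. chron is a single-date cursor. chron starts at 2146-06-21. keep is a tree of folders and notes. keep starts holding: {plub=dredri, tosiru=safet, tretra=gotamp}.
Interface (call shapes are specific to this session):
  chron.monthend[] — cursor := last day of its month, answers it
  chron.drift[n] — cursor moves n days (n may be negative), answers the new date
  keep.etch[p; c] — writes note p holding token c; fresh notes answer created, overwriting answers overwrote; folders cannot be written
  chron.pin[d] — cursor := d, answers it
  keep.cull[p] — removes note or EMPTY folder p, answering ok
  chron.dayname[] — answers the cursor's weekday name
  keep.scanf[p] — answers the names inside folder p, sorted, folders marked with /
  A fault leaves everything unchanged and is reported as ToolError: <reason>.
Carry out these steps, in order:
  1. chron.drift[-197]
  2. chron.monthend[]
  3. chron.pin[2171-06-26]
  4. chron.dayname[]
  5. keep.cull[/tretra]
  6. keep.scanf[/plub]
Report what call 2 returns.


Answer: 2145-12-31

Derivation:
·→ chron.drift(n→-197)
·← 2145-12-06
·→ chron.monthend()
·← 2145-12-31
·→ chron.pin(d→2171-06-26)
·← 2171-06-26
·→ chron.dayname()
·← Wednesday
·→ keep.cull(p→/tretra)
·← ok
·→ keep.scanf(p→/plub)
·← ToolError: not a directory


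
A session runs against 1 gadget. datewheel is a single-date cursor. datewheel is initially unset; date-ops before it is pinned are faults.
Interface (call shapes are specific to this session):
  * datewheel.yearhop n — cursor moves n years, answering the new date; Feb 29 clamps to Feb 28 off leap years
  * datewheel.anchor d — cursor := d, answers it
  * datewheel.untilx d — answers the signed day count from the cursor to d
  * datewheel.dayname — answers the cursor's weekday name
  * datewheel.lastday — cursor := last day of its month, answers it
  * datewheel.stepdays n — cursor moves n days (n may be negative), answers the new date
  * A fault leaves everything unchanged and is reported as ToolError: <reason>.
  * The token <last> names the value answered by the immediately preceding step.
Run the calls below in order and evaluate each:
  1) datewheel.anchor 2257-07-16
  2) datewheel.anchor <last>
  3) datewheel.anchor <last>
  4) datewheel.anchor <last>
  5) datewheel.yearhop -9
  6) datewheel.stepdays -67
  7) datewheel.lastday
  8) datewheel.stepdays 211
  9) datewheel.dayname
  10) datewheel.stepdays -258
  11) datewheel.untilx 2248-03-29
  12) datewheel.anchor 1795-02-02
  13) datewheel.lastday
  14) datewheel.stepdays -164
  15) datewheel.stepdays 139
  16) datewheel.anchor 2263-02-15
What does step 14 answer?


Do: datewheel.anchor[d→2257-07-16]
See: 2257-07-16
Do: datewheel.anchor[d→<last>]
See: 2257-07-16
Do: datewheel.anchor[d→<last>]
See: 2257-07-16
Do: datewheel.anchor[d→<last>]
See: 2257-07-16
Do: datewheel.yearhop[n→-9]
See: 2248-07-16
Do: datewheel.stepdays[n→-67]
See: 2248-05-10
Do: datewheel.lastday[]
See: 2248-05-31
Do: datewheel.stepdays[n→211]
See: 2248-12-28
Do: datewheel.dayname[]
See: Thursday
Do: datewheel.stepdays[n→-258]
See: 2248-04-14
Do: datewheel.untilx[d→2248-03-29]
See: -16
Do: datewheel.anchor[d→1795-02-02]
See: 1795-02-02
Do: datewheel.lastday[]
See: 1795-02-28
Do: datewheel.stepdays[n→-164]
See: 1794-09-17
Do: datewheel.stepdays[n→139]
See: 1795-02-03
Do: datewheel.anchor[d→2263-02-15]
See: 2263-02-15

Answer: 1794-09-17


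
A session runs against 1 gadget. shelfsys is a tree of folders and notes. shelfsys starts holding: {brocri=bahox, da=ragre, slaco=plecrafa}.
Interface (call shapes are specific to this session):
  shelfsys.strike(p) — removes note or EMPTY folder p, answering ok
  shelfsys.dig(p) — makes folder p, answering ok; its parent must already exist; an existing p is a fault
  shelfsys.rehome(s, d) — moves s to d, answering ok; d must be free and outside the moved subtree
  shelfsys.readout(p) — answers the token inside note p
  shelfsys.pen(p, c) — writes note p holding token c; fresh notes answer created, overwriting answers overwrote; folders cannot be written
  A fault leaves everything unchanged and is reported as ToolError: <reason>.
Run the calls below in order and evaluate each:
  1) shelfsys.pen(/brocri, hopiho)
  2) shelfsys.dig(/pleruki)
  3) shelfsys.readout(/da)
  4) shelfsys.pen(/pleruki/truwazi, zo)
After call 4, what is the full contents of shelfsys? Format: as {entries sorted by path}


Answer: {brocri=hopiho, da=ragre, pleruki/, pleruki/truwazi=zo, slaco=plecrafa}

Derivation:
# shelfsys.pen(/brocri, hopiho) == overwrote
# shelfsys.dig(/pleruki) == ok
# shelfsys.readout(/da) == ragre
# shelfsys.pen(/pleruki/truwazi, zo) == created


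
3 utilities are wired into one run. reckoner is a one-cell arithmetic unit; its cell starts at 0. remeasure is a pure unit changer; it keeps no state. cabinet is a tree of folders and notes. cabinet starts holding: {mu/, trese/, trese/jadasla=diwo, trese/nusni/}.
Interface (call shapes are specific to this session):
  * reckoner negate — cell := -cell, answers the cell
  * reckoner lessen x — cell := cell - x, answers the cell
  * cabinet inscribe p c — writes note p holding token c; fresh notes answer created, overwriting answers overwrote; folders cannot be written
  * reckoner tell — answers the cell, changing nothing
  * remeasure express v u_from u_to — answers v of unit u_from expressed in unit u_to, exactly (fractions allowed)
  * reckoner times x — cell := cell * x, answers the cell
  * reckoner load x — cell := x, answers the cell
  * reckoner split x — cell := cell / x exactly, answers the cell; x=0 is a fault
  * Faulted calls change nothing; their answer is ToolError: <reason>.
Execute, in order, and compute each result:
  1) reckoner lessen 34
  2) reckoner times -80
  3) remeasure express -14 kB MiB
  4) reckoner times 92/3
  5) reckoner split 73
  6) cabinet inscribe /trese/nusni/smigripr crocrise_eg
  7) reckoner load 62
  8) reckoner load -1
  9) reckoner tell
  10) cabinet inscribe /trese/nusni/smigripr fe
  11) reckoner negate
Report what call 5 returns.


Answer: 250240/219

Derivation:
Invoking reckoner lessen(34), — result: -34.
I run reckoner times(-80), — result: 2720.
Invoking remeasure express(-14, kB, MiB), giving -875/65536.
I invoke reckoner times(92/3), and see 250240/3.
Calling reckoner split(73), — result: 250240/219.
Invoking cabinet inscribe(/trese/nusni/smigripr, crocrise_eg), yielding created.
I use reckoner load(62), → 62.
Now I run reckoner load(-1), and see -1.
Calling reckoner tell(), and observe -1.
I try cabinet inscribe(/trese/nusni/smigripr, fe), and get overwrote.
Calling reckoner negate(), which returns 1.


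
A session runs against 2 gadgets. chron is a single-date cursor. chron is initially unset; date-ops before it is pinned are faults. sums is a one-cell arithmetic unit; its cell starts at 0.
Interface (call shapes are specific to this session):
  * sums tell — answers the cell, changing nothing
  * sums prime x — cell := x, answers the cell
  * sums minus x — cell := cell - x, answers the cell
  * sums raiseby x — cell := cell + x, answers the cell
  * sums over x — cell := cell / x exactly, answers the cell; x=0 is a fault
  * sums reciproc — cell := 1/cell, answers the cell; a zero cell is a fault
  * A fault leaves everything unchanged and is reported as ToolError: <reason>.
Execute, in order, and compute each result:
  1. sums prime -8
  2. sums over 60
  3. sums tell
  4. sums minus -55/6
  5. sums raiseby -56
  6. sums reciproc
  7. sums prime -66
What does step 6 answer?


# 1. sums prime(x: -8) ~> -8
# 2. sums over(x: 60) ~> -2/15
# 3. sums tell() ~> -2/15
# 4. sums minus(x: -55/6) ~> 271/30
# 5. sums raiseby(x: -56) ~> -1409/30
# 6. sums reciproc() ~> -30/1409
# 7. sums prime(x: -66) ~> -66

Answer: -30/1409


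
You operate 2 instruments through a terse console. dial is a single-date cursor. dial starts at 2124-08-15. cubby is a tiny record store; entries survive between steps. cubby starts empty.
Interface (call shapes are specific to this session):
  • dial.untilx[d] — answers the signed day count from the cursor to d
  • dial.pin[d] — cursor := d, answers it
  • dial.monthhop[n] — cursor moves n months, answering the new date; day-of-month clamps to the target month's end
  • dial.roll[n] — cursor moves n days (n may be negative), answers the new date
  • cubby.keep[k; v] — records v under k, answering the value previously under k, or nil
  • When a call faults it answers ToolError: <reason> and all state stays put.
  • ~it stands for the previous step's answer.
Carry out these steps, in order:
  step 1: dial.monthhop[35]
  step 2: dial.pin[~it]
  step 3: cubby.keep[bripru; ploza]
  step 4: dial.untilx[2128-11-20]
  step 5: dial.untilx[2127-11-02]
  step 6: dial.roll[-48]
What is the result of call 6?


Answer: 2127-05-28

Derivation:
Now I run dial.monthhop on n: 35, yielding 2127-07-15.
Then dial.pin on d: ~it, and observe 2127-07-15.
Invoking cubby.keep on k: bripru, v: ploza, → nil.
Now I run dial.untilx on d: 2128-11-20, and get 494.
Using dial.untilx on d: 2127-11-02, and get 110.
Then dial.roll on n: -48, — result: 2127-05-28.


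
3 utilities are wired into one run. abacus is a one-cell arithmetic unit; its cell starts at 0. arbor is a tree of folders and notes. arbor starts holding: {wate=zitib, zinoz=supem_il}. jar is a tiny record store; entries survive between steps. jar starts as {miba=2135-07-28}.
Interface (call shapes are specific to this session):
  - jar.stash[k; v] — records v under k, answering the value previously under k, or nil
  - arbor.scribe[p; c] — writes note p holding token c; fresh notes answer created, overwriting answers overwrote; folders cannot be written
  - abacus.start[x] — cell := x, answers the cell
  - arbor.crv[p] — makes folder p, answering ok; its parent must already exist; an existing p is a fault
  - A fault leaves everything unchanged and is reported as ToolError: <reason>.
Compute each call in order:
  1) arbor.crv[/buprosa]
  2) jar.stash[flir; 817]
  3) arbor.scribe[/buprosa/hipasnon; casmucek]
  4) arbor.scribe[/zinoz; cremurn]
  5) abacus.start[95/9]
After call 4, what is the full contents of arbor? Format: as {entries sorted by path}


Answer: {buprosa/, buprosa/hipasnon=casmucek, wate=zitib, zinoz=cremurn}

Derivation:
==> crv(/buprosa)
<== ok
==> stash(flir, 817)
<== nil
==> scribe(/buprosa/hipasnon, casmucek)
<== created
==> scribe(/zinoz, cremurn)
<== overwrote
==> start(95/9)
<== 95/9


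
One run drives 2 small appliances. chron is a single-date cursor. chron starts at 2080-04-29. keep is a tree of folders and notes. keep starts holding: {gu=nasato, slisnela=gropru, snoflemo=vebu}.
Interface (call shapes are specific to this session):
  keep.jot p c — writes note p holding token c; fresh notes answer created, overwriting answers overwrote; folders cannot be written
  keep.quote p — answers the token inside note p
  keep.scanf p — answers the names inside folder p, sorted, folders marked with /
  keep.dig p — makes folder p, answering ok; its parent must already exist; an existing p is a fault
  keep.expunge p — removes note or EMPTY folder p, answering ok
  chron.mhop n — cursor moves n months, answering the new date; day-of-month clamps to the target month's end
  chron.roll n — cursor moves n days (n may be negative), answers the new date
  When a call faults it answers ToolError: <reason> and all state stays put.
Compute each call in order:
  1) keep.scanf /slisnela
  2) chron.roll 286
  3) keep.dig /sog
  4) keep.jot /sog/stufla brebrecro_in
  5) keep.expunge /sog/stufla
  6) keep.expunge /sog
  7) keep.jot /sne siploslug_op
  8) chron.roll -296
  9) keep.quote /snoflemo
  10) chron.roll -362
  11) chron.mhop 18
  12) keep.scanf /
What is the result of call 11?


Answer: 2080-10-23

Derivation:
% 1. keep.scanf(p→/slisnela) : ToolError: not a directory
% 2. chron.roll(n→286) : 2081-02-09
% 3. keep.dig(p→/sog) : ok
% 4. keep.jot(p→/sog/stufla, c→brebrecro_in) : created
% 5. keep.expunge(p→/sog/stufla) : ok
% 6. keep.expunge(p→/sog) : ok
% 7. keep.jot(p→/sne, c→siploslug_op) : created
% 8. chron.roll(n→-296) : 2080-04-19
% 9. keep.quote(p→/snoflemo) : vebu
% 10. chron.roll(n→-362) : 2079-04-23
% 11. chron.mhop(n→18) : 2080-10-23
% 12. keep.scanf(p→/) : [gu, slisnela, sne, snoflemo]


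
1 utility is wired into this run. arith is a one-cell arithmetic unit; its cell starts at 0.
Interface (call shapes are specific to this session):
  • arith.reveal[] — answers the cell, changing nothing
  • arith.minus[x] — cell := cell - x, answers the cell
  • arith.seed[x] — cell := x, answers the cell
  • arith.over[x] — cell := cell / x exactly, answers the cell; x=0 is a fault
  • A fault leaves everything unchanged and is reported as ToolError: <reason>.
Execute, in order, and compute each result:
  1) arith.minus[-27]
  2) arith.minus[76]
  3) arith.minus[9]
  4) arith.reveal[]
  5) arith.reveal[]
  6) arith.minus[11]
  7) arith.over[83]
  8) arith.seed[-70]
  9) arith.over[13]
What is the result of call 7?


I invoke arith.minus passing -27, and see 27.
I try arith.minus passing 76, and get -49.
Next I call arith.minus passing 9, and see -58.
Using arith.reveal(): -58.
Next I call arith.reveal, — result: -58.
I call arith.minus passing 11, and observe -69.
Invoking arith.over passing 83, — result: -69/83.
Calling arith.seed passing -70, and observe -70.
Now I run arith.over passing 13, and see -70/13.

Answer: -69/83
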